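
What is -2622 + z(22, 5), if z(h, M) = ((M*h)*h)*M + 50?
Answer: 9528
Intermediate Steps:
z(h, M) = 50 + M**2*h**2 (z(h, M) = (M*h**2)*M + 50 = M**2*h**2 + 50 = 50 + M**2*h**2)
-2622 + z(22, 5) = -2622 + (50 + 5**2*22**2) = -2622 + (50 + 25*484) = -2622 + (50 + 12100) = -2622 + 12150 = 9528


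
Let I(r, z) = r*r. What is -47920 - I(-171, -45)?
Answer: -77161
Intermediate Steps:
I(r, z) = r²
-47920 - I(-171, -45) = -47920 - 1*(-171)² = -47920 - 1*29241 = -47920 - 29241 = -77161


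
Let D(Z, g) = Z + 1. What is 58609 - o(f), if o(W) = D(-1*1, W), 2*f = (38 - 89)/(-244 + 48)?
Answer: 58609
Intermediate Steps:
f = 51/392 (f = ((38 - 89)/(-244 + 48))/2 = (-51/(-196))/2 = (-51*(-1/196))/2 = (1/2)*(51/196) = 51/392 ≈ 0.13010)
D(Z, g) = 1 + Z
o(W) = 0 (o(W) = 1 - 1*1 = 1 - 1 = 0)
58609 - o(f) = 58609 - 1*0 = 58609 + 0 = 58609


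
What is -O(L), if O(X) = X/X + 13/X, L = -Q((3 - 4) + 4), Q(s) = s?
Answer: 10/3 ≈ 3.3333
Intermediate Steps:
L = -3 (L = -((3 - 4) + 4) = -(-1 + 4) = -1*3 = -3)
O(X) = 1 + 13/X
-O(L) = -(13 - 3)/(-3) = -(-1)*10/3 = -1*(-10/3) = 10/3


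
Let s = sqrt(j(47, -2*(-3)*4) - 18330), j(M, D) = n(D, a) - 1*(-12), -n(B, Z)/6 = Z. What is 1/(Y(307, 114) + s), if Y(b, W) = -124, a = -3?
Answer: -31/8419 - 5*I*sqrt(183)/16838 ≈ -0.0036821 - 0.004017*I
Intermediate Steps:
n(B, Z) = -6*Z
j(M, D) = 30 (j(M, D) = -6*(-3) - 1*(-12) = 18 + 12 = 30)
s = 10*I*sqrt(183) (s = sqrt(30 - 18330) = sqrt(-18300) = 10*I*sqrt(183) ≈ 135.28*I)
1/(Y(307, 114) + s) = 1/(-124 + 10*I*sqrt(183))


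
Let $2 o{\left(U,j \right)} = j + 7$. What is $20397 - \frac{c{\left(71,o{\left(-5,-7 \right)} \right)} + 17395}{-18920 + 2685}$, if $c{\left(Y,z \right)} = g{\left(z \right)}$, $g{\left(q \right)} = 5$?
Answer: $\frac{66232539}{3247} \approx 20398.0$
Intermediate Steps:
$o{\left(U,j \right)} = \frac{7}{2} + \frac{j}{2}$ ($o{\left(U,j \right)} = \frac{j + 7}{2} = \frac{7 + j}{2} = \frac{7}{2} + \frac{j}{2}$)
$c{\left(Y,z \right)} = 5$
$20397 - \frac{c{\left(71,o{\left(-5,-7 \right)} \right)} + 17395}{-18920 + 2685} = 20397 - \frac{5 + 17395}{-18920 + 2685} = 20397 - \frac{17400}{-16235} = 20397 - 17400 \left(- \frac{1}{16235}\right) = 20397 - - \frac{3480}{3247} = 20397 + \frac{3480}{3247} = \frac{66232539}{3247}$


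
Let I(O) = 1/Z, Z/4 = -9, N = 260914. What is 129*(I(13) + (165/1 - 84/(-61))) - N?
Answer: -175281019/732 ≈ -2.3946e+5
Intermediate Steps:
Z = -36 (Z = 4*(-9) = -36)
I(O) = -1/36 (I(O) = 1/(-36) = -1/36)
129*(I(13) + (165/1 - 84/(-61))) - N = 129*(-1/36 + (165/1 - 84/(-61))) - 1*260914 = 129*(-1/36 + (165*1 - 84*(-1/61))) - 260914 = 129*(-1/36 + (165 + 84/61)) - 260914 = 129*(-1/36 + 10149/61) - 260914 = 129*(365303/2196) - 260914 = 15708029/732 - 260914 = -175281019/732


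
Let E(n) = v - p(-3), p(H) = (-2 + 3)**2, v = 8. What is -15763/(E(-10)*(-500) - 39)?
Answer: 15763/3539 ≈ 4.4541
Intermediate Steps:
p(H) = 1 (p(H) = 1**2 = 1)
E(n) = 7 (E(n) = 8 - 1*1 = 8 - 1 = 7)
-15763/(E(-10)*(-500) - 39) = -15763/(7*(-500) - 39) = -15763/(-3500 - 39) = -15763/(-3539) = -15763*(-1/3539) = 15763/3539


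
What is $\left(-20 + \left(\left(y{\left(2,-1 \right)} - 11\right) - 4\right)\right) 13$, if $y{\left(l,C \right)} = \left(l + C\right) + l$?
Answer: $-416$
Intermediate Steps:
$y{\left(l,C \right)} = C + 2 l$ ($y{\left(l,C \right)} = \left(C + l\right) + l = C + 2 l$)
$\left(-20 + \left(\left(y{\left(2,-1 \right)} - 11\right) - 4\right)\right) 13 = \left(-20 + \left(\left(\left(-1 + 2 \cdot 2\right) - 11\right) - 4\right)\right) 13 = \left(-20 + \left(\left(\left(-1 + 4\right) - 11\right) - 4\right)\right) 13 = \left(-20 + \left(\left(3 - 11\right) - 4\right)\right) 13 = \left(-20 - 12\right) 13 = \left(-32\right) 13 = -416$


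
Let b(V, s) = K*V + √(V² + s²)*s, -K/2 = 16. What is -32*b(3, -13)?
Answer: 3072 + 416*√178 ≈ 8622.1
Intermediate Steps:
K = -32 (K = -2*16 = -32)
b(V, s) = -32*V + s*√(V² + s²) (b(V, s) = -32*V + √(V² + s²)*s = -32*V + s*√(V² + s²))
-32*b(3, -13) = -32*(-32*3 - 13*√(3² + (-13)²)) = -32*(-96 - 13*√(9 + 169)) = -32*(-96 - 13*√178) = 3072 + 416*√178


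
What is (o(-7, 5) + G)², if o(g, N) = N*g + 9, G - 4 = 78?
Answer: 3136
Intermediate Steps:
G = 82 (G = 4 + 78 = 82)
o(g, N) = 9 + N*g
(o(-7, 5) + G)² = ((9 + 5*(-7)) + 82)² = ((9 - 35) + 82)² = (-26 + 82)² = 56² = 3136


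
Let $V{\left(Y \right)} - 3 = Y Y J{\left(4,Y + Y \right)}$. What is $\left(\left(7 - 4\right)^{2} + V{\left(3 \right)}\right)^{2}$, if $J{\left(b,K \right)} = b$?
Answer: $2304$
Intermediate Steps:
$V{\left(Y \right)} = 3 + 4 Y^{2}$ ($V{\left(Y \right)} = 3 + Y Y 4 = 3 + Y^{2} \cdot 4 = 3 + 4 Y^{2}$)
$\left(\left(7 - 4\right)^{2} + V{\left(3 \right)}\right)^{2} = \left(\left(7 - 4\right)^{2} + \left(3 + 4 \cdot 3^{2}\right)\right)^{2} = \left(3^{2} + \left(3 + 4 \cdot 9\right)\right)^{2} = \left(9 + \left(3 + 36\right)\right)^{2} = \left(9 + 39\right)^{2} = 48^{2} = 2304$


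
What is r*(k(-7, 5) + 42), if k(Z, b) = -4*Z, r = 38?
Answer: 2660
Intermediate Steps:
r*(k(-7, 5) + 42) = 38*(-4*(-7) + 42) = 38*(28 + 42) = 38*70 = 2660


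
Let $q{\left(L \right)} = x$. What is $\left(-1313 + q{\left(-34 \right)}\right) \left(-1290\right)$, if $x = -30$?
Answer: $1732470$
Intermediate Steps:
$q{\left(L \right)} = -30$
$\left(-1313 + q{\left(-34 \right)}\right) \left(-1290\right) = \left(-1313 - 30\right) \left(-1290\right) = \left(-1343\right) \left(-1290\right) = 1732470$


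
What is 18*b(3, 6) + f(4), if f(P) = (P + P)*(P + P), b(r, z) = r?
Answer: 118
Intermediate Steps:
f(P) = 4*P² (f(P) = (2*P)*(2*P) = 4*P²)
18*b(3, 6) + f(4) = 18*3 + 4*4² = 54 + 4*16 = 54 + 64 = 118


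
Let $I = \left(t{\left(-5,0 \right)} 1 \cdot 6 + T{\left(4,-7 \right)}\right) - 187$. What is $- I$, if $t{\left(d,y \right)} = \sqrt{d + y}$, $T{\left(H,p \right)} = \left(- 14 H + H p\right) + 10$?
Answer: $261 - 6 i \sqrt{5} \approx 261.0 - 13.416 i$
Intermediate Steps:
$T{\left(H,p \right)} = 10 - 14 H + H p$
$I = -261 + 6 i \sqrt{5}$ ($I = \left(\sqrt{-5 + 0} \cdot 1 \cdot 6 + \left(10 - 56 + 4 \left(-7\right)\right)\right) - 187 = \left(\sqrt{-5} \cdot 1 \cdot 6 - 74\right) - 187 = \left(i \sqrt{5} \cdot 1 \cdot 6 - 74\right) - 187 = \left(i \sqrt{5} \cdot 6 - 74\right) - 187 = \left(6 i \sqrt{5} - 74\right) - 187 = \left(-74 + 6 i \sqrt{5}\right) - 187 = -261 + 6 i \sqrt{5} \approx -261.0 + 13.416 i$)
$- I = - (-261 + 6 i \sqrt{5}) = 261 - 6 i \sqrt{5}$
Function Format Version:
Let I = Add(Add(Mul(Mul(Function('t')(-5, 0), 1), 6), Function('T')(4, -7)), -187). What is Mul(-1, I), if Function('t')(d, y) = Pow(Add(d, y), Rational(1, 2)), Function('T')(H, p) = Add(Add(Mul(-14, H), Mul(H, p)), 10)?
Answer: Add(261, Mul(-6, I, Pow(5, Rational(1, 2)))) ≈ Add(261.00, Mul(-13.416, I))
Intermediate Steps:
Function('T')(H, p) = Add(10, Mul(-14, H), Mul(H, p))
I = Add(-261, Mul(6, I, Pow(5, Rational(1, 2)))) (I = Add(Add(Mul(Mul(Pow(Add(-5, 0), Rational(1, 2)), 1), 6), Add(10, Mul(-14, 4), Mul(4, -7))), -187) = Add(Add(Mul(Mul(Pow(-5, Rational(1, 2)), 1), 6), Add(10, -56, -28)), -187) = Add(Add(Mul(Mul(Mul(I, Pow(5, Rational(1, 2))), 1), 6), -74), -187) = Add(Add(Mul(Mul(I, Pow(5, Rational(1, 2))), 6), -74), -187) = Add(Add(Mul(6, I, Pow(5, Rational(1, 2))), -74), -187) = Add(Add(-74, Mul(6, I, Pow(5, Rational(1, 2)))), -187) = Add(-261, Mul(6, I, Pow(5, Rational(1, 2)))) ≈ Add(-261.00, Mul(13.416, I)))
Mul(-1, I) = Mul(-1, Add(-261, Mul(6, I, Pow(5, Rational(1, 2))))) = Add(261, Mul(-6, I, Pow(5, Rational(1, 2))))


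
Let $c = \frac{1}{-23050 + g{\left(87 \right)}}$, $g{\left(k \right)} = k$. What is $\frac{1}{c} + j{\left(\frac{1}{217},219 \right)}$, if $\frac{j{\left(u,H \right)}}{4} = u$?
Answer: $- \frac{4982967}{217} \approx -22963.0$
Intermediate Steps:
$j{\left(u,H \right)} = 4 u$
$c = - \frac{1}{22963}$ ($c = \frac{1}{-23050 + 87} = \frac{1}{-22963} = - \frac{1}{22963} \approx -4.3548 \cdot 10^{-5}$)
$\frac{1}{c} + j{\left(\frac{1}{217},219 \right)} = \frac{1}{- \frac{1}{22963}} + \frac{4}{217} = -22963 + 4 \cdot \frac{1}{217} = -22963 + \frac{4}{217} = - \frac{4982967}{217}$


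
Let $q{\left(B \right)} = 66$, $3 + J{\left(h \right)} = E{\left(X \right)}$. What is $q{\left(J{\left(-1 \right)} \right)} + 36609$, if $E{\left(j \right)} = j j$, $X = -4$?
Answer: $36675$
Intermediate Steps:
$E{\left(j \right)} = j^{2}$
$J{\left(h \right)} = 13$ ($J{\left(h \right)} = -3 + \left(-4\right)^{2} = -3 + 16 = 13$)
$q{\left(J{\left(-1 \right)} \right)} + 36609 = 66 + 36609 = 36675$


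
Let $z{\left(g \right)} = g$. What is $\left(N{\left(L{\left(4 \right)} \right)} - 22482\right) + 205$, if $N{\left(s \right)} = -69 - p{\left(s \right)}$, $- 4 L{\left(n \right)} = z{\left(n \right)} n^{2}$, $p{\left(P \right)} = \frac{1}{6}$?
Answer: $- \frac{134077}{6} \approx -22346.0$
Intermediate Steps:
$p{\left(P \right)} = \frac{1}{6}$
$L{\left(n \right)} = - \frac{n^{3}}{4}$ ($L{\left(n \right)} = - \frac{n n^{2}}{4} = - \frac{n^{3}}{4}$)
$N{\left(s \right)} = - \frac{415}{6}$ ($N{\left(s \right)} = -69 - \frac{1}{6} = - \frac{415}{6}$)
$\left(N{\left(L{\left(4 \right)} \right)} - 22482\right) + 205 = \left(- \frac{415}{6} - 22482\right) + 205 = - \frac{135307}{6} + 205 = - \frac{134077}{6}$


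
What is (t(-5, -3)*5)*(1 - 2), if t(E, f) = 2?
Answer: -10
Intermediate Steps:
(t(-5, -3)*5)*(1 - 2) = (2*5)*(1 - 2) = 10*(-1) = -10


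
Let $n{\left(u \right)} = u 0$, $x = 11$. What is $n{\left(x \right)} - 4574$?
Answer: $-4574$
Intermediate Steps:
$n{\left(u \right)} = 0$
$n{\left(x \right)} - 4574 = 0 - 4574 = -4574$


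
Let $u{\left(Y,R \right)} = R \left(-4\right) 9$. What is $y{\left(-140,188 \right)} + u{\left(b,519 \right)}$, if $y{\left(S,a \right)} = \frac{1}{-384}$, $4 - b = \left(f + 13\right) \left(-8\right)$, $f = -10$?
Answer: $- \frac{7174657}{384} \approx -18684.0$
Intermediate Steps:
$b = 28$ ($b = 4 - \left(-10 + 13\right) \left(-8\right) = 4 - 3 \left(-8\right) = 4 - -24 = 4 + 24 = 28$)
$y{\left(S,a \right)} = - \frac{1}{384}$
$u{\left(Y,R \right)} = - 36 R$ ($u{\left(Y,R \right)} = - 4 R 9 = - 36 R$)
$y{\left(-140,188 \right)} + u{\left(b,519 \right)} = - \frac{1}{384} - 18684 = - \frac{7174657}{384}$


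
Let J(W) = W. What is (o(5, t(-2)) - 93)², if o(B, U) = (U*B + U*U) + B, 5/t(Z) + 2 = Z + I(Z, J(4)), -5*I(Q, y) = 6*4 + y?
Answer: 43316848129/5308416 ≈ 8160.0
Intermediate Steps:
I(Q, y) = -24/5 - y/5 (I(Q, y) = -(6*4 + y)/5 = -(24 + y)/5 = -24/5 - y/5)
t(Z) = 5/(-38/5 + Z) (t(Z) = 5/(-2 + (Z + (-24/5 - ⅕*4))) = 5/(-2 + (Z + (-24/5 - ⅘))) = 5/(-2 + (Z - 28/5)) = 5/(-2 + (-28/5 + Z)) = 5/(-38/5 + Z))
o(B, U) = B + U² + B*U (o(B, U) = (B*U + U²) + B = (U² + B*U) + B = B + U² + B*U)
(o(5, t(-2)) - 93)² = ((5 + (25/(-38 + 5*(-2)))² + 5*(25/(-38 + 5*(-2)))) - 93)² = ((5 + (25/(-38 - 10))² + 5*(25/(-38 - 10))) - 93)² = ((5 + (25/(-48))² + 5*(25/(-48))) - 93)² = ((5 + (25*(-1/48))² + 5*(25*(-1/48))) - 93)² = ((5 + (-25/48)² + 5*(-25/48)) - 93)² = ((5 + 625/2304 - 125/48) - 93)² = (6145/2304 - 93)² = (-208127/2304)² = 43316848129/5308416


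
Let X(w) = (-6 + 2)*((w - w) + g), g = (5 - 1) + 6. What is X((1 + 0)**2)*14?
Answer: -560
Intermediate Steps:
g = 10 (g = 4 + 6 = 10)
X(w) = -40 (X(w) = (-6 + 2)*((w - w) + 10) = -4*(0 + 10) = -4*10 = -40)
X((1 + 0)**2)*14 = -40*14 = -560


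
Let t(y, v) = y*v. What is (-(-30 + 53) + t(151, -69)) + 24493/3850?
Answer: -5739601/550 ≈ -10436.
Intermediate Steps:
t(y, v) = v*y
(-(-30 + 53) + t(151, -69)) + 24493/3850 = (-(-30 + 53) - 69*151) + 24493/3850 = (-1*23 - 10419) + 24493*(1/3850) = (-23 - 10419) + 3499/550 = -10442 + 3499/550 = -5739601/550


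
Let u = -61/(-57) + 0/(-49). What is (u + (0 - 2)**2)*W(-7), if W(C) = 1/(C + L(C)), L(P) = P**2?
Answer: 289/2394 ≈ 0.12072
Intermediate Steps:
W(C) = 1/(C + C**2)
u = 61/57 (u = -61*(-1/57) + 0*(-1/49) = 61/57 + 0 = 61/57 ≈ 1.0702)
(u + (0 - 2)**2)*W(-7) = (61/57 + (0 - 2)**2)*(1/((-7)*(1 - 7))) = (61/57 + (-2)**2)*(-1/7/(-6)) = (61/57 + 4)*(-1/7*(-1/6)) = (289/57)*(1/42) = 289/2394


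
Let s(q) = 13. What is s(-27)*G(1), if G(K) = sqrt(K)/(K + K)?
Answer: 13/2 ≈ 6.5000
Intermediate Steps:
G(K) = 1/(2*sqrt(K)) (G(K) = sqrt(K)/((2*K)) = (1/(2*K))*sqrt(K) = 1/(2*sqrt(K)))
s(-27)*G(1) = 13*(1/(2*sqrt(1))) = 13*((1/2)*1) = 13*(1/2) = 13/2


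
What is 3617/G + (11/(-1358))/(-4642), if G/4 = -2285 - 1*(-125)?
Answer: -518201813/1237844160 ≈ -0.41863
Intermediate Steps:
G = -8640 (G = 4*(-2285 - 1*(-125)) = 4*(-2285 + 125) = 4*(-2160) = -8640)
3617/G + (11/(-1358))/(-4642) = 3617/(-8640) + (11/(-1358))/(-4642) = 3617*(-1/8640) + (11*(-1/1358))*(-1/4642) = -3617/8640 - 11/1358*(-1/4642) = -3617/8640 + 1/573076 = -518201813/1237844160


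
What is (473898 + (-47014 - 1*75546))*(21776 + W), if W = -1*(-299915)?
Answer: 113022272558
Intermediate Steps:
W = 299915
(473898 + (-47014 - 1*75546))*(21776 + W) = (473898 + (-47014 - 1*75546))*(21776 + 299915) = (473898 + (-47014 - 75546))*321691 = (473898 - 122560)*321691 = 351338*321691 = 113022272558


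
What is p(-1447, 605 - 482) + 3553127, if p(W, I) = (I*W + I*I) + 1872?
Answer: 3392147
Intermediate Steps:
p(W, I) = 1872 + I**2 + I*W (p(W, I) = (I*W + I**2) + 1872 = (I**2 + I*W) + 1872 = 1872 + I**2 + I*W)
p(-1447, 605 - 482) + 3553127 = (1872 + (605 - 482)**2 + (605 - 482)*(-1447)) + 3553127 = (1872 + 123**2 + 123*(-1447)) + 3553127 = (1872 + 15129 - 177981) + 3553127 = -160980 + 3553127 = 3392147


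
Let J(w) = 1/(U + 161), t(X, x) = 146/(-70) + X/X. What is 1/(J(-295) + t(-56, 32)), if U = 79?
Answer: -1680/1817 ≈ -0.92460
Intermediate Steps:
t(X, x) = -38/35 (t(X, x) = 146*(-1/70) + 1 = -73/35 + 1 = -38/35)
J(w) = 1/240 (J(w) = 1/(79 + 161) = 1/240)
1/(J(-295) + t(-56, 32)) = 1/(1/240 - 38/35) = 1/(-1817/1680) = -1680/1817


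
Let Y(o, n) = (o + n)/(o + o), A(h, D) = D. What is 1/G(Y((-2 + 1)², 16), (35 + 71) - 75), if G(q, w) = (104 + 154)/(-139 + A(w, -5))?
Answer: -24/43 ≈ -0.55814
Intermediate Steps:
Y(o, n) = (n + o)/(2*o) (Y(o, n) = (n + o)/((2*o)) = (n + o)*(1/(2*o)) = (n + o)/(2*o))
G(q, w) = -43/24 (G(q, w) = (104 + 154)/(-139 - 5) = 258/(-144) = 258*(-1/144) = -43/24)
1/G(Y((-2 + 1)², 16), (35 + 71) - 75) = 1/(-43/24) = -24/43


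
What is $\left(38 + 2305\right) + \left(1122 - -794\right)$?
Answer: $4259$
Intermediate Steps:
$\left(38 + 2305\right) + \left(1122 - -794\right) = 2343 + \left(1122 + 794\right) = 2343 + 1916 = 4259$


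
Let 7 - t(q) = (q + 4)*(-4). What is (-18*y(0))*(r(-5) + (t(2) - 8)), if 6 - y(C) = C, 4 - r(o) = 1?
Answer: -2808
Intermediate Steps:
r(o) = 3 (r(o) = 4 - 1*1 = 4 - 1 = 3)
y(C) = 6 - C
t(q) = 23 + 4*q (t(q) = 7 - (q + 4)*(-4) = 7 - (4 + q)*(-4) = 7 - (-16 - 4*q) = 7 + (16 + 4*q) = 23 + 4*q)
(-18*y(0))*(r(-5) + (t(2) - 8)) = (-18*(6 - 1*0))*(3 + ((23 + 4*2) - 8)) = (-18*(6 + 0))*(3 + ((23 + 8) - 8)) = (-18*6)*(3 + (31 - 8)) = -108*(3 + 23) = -108*26 = -2808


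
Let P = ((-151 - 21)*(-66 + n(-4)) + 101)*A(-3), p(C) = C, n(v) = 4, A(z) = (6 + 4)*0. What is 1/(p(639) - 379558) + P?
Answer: -1/378919 ≈ -2.6391e-6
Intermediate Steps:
A(z) = 0 (A(z) = 10*0 = 0)
P = 0 (P = ((-151 - 21)*(-66 + 4) + 101)*0 = (-172*(-62) + 101)*0 = (10664 + 101)*0 = 10765*0 = 0)
1/(p(639) - 379558) + P = 1/(639 - 379558) + 0 = 1/(-378919) + 0 = -1/378919 + 0 = -1/378919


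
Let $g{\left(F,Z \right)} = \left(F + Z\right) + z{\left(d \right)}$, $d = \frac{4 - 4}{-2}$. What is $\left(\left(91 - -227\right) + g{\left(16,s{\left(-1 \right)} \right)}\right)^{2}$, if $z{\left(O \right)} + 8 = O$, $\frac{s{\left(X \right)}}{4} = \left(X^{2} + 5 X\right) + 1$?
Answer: $98596$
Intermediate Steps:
$s{\left(X \right)} = 4 + 4 X^{2} + 20 X$ ($s{\left(X \right)} = 4 \left(\left(X^{2} + 5 X\right) + 1\right) = 4 \left(1 + X^{2} + 5 X\right) = 4 + 4 X^{2} + 20 X$)
$d = 0$ ($d = 0 \left(- \frac{1}{2}\right) = 0$)
$z{\left(O \right)} = -8 + O$
$g{\left(F,Z \right)} = -8 + F + Z$ ($g{\left(F,Z \right)} = \left(F + Z\right) + \left(-8 + 0\right) = \left(F + Z\right) - 8 = -8 + F + Z$)
$\left(\left(91 - -227\right) + g{\left(16,s{\left(-1 \right)} \right)}\right)^{2} = \left(\left(91 - -227\right) + \left(-8 + 16 + \left(4 + 4 \left(-1\right)^{2} + 20 \left(-1\right)\right)\right)\right)^{2} = \left(\left(91 + 227\right) + \left(-8 + 16 + \left(4 + 4 \cdot 1 - 20\right)\right)\right)^{2} = \left(318 + \left(-8 + 16 + \left(4 + 4 - 20\right)\right)\right)^{2} = \left(318 - 4\right)^{2} = 314^{2} = 98596$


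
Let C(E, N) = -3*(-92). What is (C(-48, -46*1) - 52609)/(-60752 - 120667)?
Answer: 52333/181419 ≈ 0.28847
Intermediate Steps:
C(E, N) = 276
(C(-48, -46*1) - 52609)/(-60752 - 120667) = (276 - 52609)/(-60752 - 120667) = -52333/(-181419) = -52333*(-1/181419) = 52333/181419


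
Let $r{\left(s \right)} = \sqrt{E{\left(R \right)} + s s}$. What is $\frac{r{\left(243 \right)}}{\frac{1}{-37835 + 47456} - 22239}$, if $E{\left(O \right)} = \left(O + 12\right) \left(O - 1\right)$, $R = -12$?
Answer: $- \frac{2337903}{213961418} \approx -0.010927$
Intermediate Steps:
$E{\left(O \right)} = \left(-1 + O\right) \left(12 + O\right)$ ($E{\left(O \right)} = \left(12 + O\right) \left(-1 + O\right) = \left(-1 + O\right) \left(12 + O\right)$)
$r{\left(s \right)} = \sqrt{s^{2}}$ ($r{\left(s \right)} = \sqrt{\left(-12 + \left(-12\right)^{2} + 11 \left(-12\right)\right) + s s} = \sqrt{\left(-12 + 144 - 132\right) + s^{2}} = \sqrt{0 + s^{2}} = \sqrt{s^{2}}$)
$\frac{r{\left(243 \right)}}{\frac{1}{-37835 + 47456} - 22239} = \frac{\sqrt{243^{2}}}{\frac{1}{-37835 + 47456} - 22239} = \frac{\sqrt{59049}}{\frac{1}{9621} - 22239} = \frac{243}{\frac{1}{9621} - 22239} = \frac{243}{- \frac{213961418}{9621}} = 243 \left(- \frac{9621}{213961418}\right) = - \frac{2337903}{213961418}$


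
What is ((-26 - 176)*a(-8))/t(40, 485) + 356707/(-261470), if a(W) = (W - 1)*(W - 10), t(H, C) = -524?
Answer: 2092357453/34252570 ≈ 61.086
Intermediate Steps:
a(W) = (-1 + W)*(-10 + W)
((-26 - 176)*a(-8))/t(40, 485) + 356707/(-261470) = ((-26 - 176)*(10 + (-8)² - 11*(-8)))/(-524) + 356707/(-261470) = -202*(10 + 64 + 88)*(-1/524) + 356707*(-1/261470) = -202*162*(-1/524) - 356707/261470 = -32724*(-1/524) - 356707/261470 = 8181/131 - 356707/261470 = 2092357453/34252570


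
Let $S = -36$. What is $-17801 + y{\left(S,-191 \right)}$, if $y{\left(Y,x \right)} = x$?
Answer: $-17992$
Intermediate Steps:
$-17801 + y{\left(S,-191 \right)} = -17801 - 191 = -17992$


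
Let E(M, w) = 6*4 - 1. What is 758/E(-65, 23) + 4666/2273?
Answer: 1830252/52279 ≈ 35.009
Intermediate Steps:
E(M, w) = 23 (E(M, w) = 24 - 1 = 23)
758/E(-65, 23) + 4666/2273 = 758/23 + 4666/2273 = 1830252/52279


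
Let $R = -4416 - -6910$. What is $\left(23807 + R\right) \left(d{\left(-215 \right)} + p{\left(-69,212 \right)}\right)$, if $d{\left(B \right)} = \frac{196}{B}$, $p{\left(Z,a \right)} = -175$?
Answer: $- \frac{994730121}{215} \approx -4.6266 \cdot 10^{6}$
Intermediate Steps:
$R = 2494$ ($R = -4416 + 6910 = 2494$)
$\left(23807 + R\right) \left(d{\left(-215 \right)} + p{\left(-69,212 \right)}\right) = \left(23807 + 2494\right) \left(\frac{196}{-215} - 175\right) = 26301 \left(196 \left(- \frac{1}{215}\right) - 175\right) = 26301 \left(- \frac{196}{215} - 175\right) = 26301 \left(- \frac{37821}{215}\right) = - \frac{994730121}{215}$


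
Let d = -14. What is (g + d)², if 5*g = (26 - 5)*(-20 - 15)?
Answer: 25921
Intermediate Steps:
g = -147 (g = ((26 - 5)*(-20 - 15))/5 = (21*(-35))/5 = (⅕)*(-735) = -147)
(g + d)² = (-147 - 14)² = (-161)² = 25921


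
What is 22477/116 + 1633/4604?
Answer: 6479596/33379 ≈ 194.12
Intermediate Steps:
22477/116 + 1633/4604 = 6479596/33379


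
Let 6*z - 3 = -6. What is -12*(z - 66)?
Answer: 798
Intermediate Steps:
z = -1/2 (z = 1/2 + (1/6)*(-6) = 1/2 - 1 = -1/2 ≈ -0.50000)
-12*(z - 66) = -12*(-1/2 - 66) = -12*(-133/2) = 798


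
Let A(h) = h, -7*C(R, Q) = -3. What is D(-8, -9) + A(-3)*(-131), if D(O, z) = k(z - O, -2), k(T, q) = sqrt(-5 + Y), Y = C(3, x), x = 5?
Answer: 393 + 4*I*sqrt(14)/7 ≈ 393.0 + 2.1381*I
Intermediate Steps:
C(R, Q) = 3/7 (C(R, Q) = -1/7*(-3) = 3/7)
Y = 3/7 ≈ 0.42857
k(T, q) = 4*I*sqrt(14)/7 (k(T, q) = sqrt(-5 + 3/7) = sqrt(-32/7) = 4*I*sqrt(14)/7)
D(O, z) = 4*I*sqrt(14)/7
D(-8, -9) + A(-3)*(-131) = 4*I*sqrt(14)/7 - 3*(-131) = 4*I*sqrt(14)/7 + 393 = 393 + 4*I*sqrt(14)/7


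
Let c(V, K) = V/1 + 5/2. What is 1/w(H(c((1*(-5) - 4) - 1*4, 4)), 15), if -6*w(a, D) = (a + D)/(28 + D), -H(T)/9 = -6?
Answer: -86/23 ≈ -3.7391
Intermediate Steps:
c(V, K) = 5/2 + V (c(V, K) = V*1 + 5*(1/2) = V + 5/2 = 5/2 + V)
H(T) = 54 (H(T) = -9*(-6) = 54)
w(a, D) = -(D + a)/(6*(28 + D)) (w(a, D) = -(a + D)/(6*(28 + D)) = -(D + a)/(6*(28 + D)))
1/w(H(c((1*(-5) - 4) - 1*4, 4)), 15) = 1/((-1*15 - 1*54)/(6*(28 + 15))) = 1/((1/6)*(-15 - 54)/43) = 1/((1/6)*(1/43)*(-69)) = 1/(-23/86) = -86/23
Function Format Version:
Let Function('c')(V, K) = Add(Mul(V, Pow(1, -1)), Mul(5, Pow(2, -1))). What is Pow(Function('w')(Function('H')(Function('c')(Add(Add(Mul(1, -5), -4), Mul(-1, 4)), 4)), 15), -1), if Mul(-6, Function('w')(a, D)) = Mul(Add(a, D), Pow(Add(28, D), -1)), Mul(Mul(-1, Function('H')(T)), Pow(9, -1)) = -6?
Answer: Rational(-86, 23) ≈ -3.7391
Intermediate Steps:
Function('c')(V, K) = Add(Rational(5, 2), V) (Function('c')(V, K) = Add(Mul(V, 1), Mul(5, Rational(1, 2))) = Add(V, Rational(5, 2)) = Add(Rational(5, 2), V))
Function('H')(T) = 54 (Function('H')(T) = Mul(-9, -6) = 54)
Function('w')(a, D) = Mul(Rational(-1, 6), Pow(Add(28, D), -1), Add(D, a)) (Function('w')(a, D) = Mul(Rational(-1, 6), Mul(Add(a, D), Pow(Add(28, D), -1))) = Mul(Rational(-1, 6), Mul(Add(D, a), Pow(Add(28, D), -1))) = Mul(Rational(-1, 6), Mul(Pow(Add(28, D), -1), Add(D, a))) = Mul(Rational(-1, 6), Pow(Add(28, D), -1), Add(D, a)))
Pow(Function('w')(Function('H')(Function('c')(Add(Add(Mul(1, -5), -4), Mul(-1, 4)), 4)), 15), -1) = Pow(Mul(Rational(1, 6), Pow(Add(28, 15), -1), Add(Mul(-1, 15), Mul(-1, 54))), -1) = Pow(Mul(Rational(1, 6), Pow(43, -1), Add(-15, -54)), -1) = Pow(Mul(Rational(1, 6), Rational(1, 43), -69), -1) = Pow(Rational(-23, 86), -1) = Rational(-86, 23)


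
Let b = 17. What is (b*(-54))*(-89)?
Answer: 81702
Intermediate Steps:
(b*(-54))*(-89) = (17*(-54))*(-89) = -918*(-89) = 81702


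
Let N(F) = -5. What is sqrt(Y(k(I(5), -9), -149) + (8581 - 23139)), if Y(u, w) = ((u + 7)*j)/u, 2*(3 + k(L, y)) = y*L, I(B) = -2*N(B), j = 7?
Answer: I*sqrt(2095491)/12 ≈ 120.63*I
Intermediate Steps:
I(B) = 10 (I(B) = -2*(-5) = 10)
k(L, y) = -3 + L*y/2 (k(L, y) = -3 + (y*L)/2 = -3 + (L*y)/2 = -3 + L*y/2)
Y(u, w) = (49 + 7*u)/u (Y(u, w) = ((u + 7)*7)/u = ((7 + u)*7)/u = (49 + 7*u)/u)
sqrt(Y(k(I(5), -9), -149) + (8581 - 23139)) = sqrt((7 + 49/(-3 + (1/2)*10*(-9))) + (8581 - 23139)) = sqrt((7 + 49/(-3 - 45)) - 14558) = sqrt((7 + 49/(-48)) - 14558) = sqrt((7 + 49*(-1/48)) - 14558) = sqrt((7 - 49/48) - 14558) = sqrt(287/48 - 14558) = sqrt(-698497/48) = I*sqrt(2095491)/12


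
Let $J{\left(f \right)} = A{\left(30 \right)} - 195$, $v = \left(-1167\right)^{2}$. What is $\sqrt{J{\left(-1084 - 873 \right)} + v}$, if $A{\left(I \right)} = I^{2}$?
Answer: $\sqrt{1362594} \approx 1167.3$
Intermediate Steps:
$v = 1361889$
$J{\left(f \right)} = 705$ ($J{\left(f \right)} = 30^{2} - 195 = 900 - 195 = 705$)
$\sqrt{J{\left(-1084 - 873 \right)} + v} = \sqrt{705 + 1361889} = \sqrt{1362594}$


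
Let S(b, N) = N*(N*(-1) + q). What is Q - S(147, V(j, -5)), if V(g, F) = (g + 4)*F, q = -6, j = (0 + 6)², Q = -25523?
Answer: 13277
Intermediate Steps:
j = 36 (j = 6² = 36)
V(g, F) = F*(4 + g) (V(g, F) = (4 + g)*F = F*(4 + g))
S(b, N) = N*(-6 - N) (S(b, N) = N*(N*(-1) - 6) = N*(-N - 6) = N*(-6 - N))
Q - S(147, V(j, -5)) = -25523 - (-1)*(-5*(4 + 36))*(6 - 5*(4 + 36)) = -25523 - (-1)*(-5*40)*(6 - 5*40) = -25523 - (-1)*(-200)*(6 - 200) = -25523 - (-1)*(-200)*(-194) = -25523 - 1*(-38800) = -25523 + 38800 = 13277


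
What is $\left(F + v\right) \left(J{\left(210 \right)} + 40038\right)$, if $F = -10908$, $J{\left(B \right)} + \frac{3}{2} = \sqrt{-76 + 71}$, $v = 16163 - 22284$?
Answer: $- \frac{1363563117}{2} - 17029 i \sqrt{5} \approx -6.8178 \cdot 10^{8} - 38078.0 i$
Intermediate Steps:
$v = -6121$
$J{\left(B \right)} = - \frac{3}{2} + i \sqrt{5}$ ($J{\left(B \right)} = - \frac{3}{2} + \sqrt{-76 + 71} = - \frac{3}{2} + \sqrt{-5} = - \frac{3}{2} + i \sqrt{5}$)
$\left(F + v\right) \left(J{\left(210 \right)} + 40038\right) = \left(-10908 - 6121\right) \left(\left(- \frac{3}{2} + i \sqrt{5}\right) + 40038\right) = - 17029 \left(\frac{80073}{2} + i \sqrt{5}\right) = - \frac{1363563117}{2} - 17029 i \sqrt{5}$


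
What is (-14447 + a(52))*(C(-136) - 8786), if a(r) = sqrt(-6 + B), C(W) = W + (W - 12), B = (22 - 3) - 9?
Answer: 131016150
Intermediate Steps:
B = 10 (B = 19 - 9 = 10)
C(W) = -12 + 2*W (C(W) = W + (-12 + W) = -12 + 2*W)
a(r) = 2 (a(r) = sqrt(-6 + 10) = sqrt(4) = 2)
(-14447 + a(52))*(C(-136) - 8786) = (-14447 + 2)*((-12 + 2*(-136)) - 8786) = -14445*((-12 - 272) - 8786) = -14445*(-284 - 8786) = -14445*(-9070) = 131016150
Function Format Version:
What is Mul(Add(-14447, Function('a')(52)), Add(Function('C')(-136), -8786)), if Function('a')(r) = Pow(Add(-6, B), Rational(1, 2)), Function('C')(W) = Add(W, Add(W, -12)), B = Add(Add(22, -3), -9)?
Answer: 131016150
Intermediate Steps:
B = 10 (B = Add(19, -9) = 10)
Function('C')(W) = Add(-12, Mul(2, W)) (Function('C')(W) = Add(W, Add(-12, W)) = Add(-12, Mul(2, W)))
Function('a')(r) = 2 (Function('a')(r) = Pow(Add(-6, 10), Rational(1, 2)) = Pow(4, Rational(1, 2)) = 2)
Mul(Add(-14447, Function('a')(52)), Add(Function('C')(-136), -8786)) = Mul(Add(-14447, 2), Add(Add(-12, Mul(2, -136)), -8786)) = Mul(-14445, Add(Add(-12, -272), -8786)) = Mul(-14445, Add(-284, -8786)) = Mul(-14445, -9070) = 131016150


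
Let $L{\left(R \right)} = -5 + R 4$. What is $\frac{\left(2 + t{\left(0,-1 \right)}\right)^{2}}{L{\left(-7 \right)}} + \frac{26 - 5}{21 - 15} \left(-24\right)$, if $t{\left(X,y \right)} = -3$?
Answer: $- \frac{2773}{33} \approx -84.03$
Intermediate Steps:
$L{\left(R \right)} = -5 + 4 R$
$\frac{\left(2 + t{\left(0,-1 \right)}\right)^{2}}{L{\left(-7 \right)}} + \frac{26 - 5}{21 - 15} \left(-24\right) = \frac{\left(2 - 3\right)^{2}}{-5 + 4 \left(-7\right)} + \frac{26 - 5}{21 - 15} \left(-24\right) = \frac{\left(-1\right)^{2}}{-5 - 28} + \frac{21}{6} \left(-24\right) = 1 \frac{1}{-33} + 21 \cdot \frac{1}{6} \left(-24\right) = 1 \left(- \frac{1}{33}\right) + \frac{7}{2} \left(-24\right) = - \frac{1}{33} - 84 = - \frac{2773}{33}$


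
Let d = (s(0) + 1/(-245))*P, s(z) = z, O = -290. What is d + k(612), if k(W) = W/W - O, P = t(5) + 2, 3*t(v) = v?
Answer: 213874/735 ≈ 290.98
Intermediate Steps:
t(v) = v/3
P = 11/3 (P = (1/3)*5 + 2 = 5/3 + 2 = 11/3 ≈ 3.6667)
k(W) = 291 (k(W) = W/W - 1*(-290) = 1 + 290 = 291)
d = -11/735 (d = (0 + 1/(-245))*(11/3) = (0 - 1/245)*(11/3) = -1/245*11/3 = -11/735 ≈ -0.014966)
d + k(612) = -11/735 + 291 = 213874/735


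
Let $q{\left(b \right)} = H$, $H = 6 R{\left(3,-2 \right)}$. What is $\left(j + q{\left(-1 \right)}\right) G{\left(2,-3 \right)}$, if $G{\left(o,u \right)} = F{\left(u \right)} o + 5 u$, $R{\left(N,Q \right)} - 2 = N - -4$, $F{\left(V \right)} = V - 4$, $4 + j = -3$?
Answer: $-1363$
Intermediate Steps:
$j = -7$ ($j = -4 - 3 = -7$)
$F{\left(V \right)} = -4 + V$
$R{\left(N,Q \right)} = 6 + N$ ($R{\left(N,Q \right)} = 2 + \left(N - -4\right) = 2 + \left(N + 4\right) = 2 + \left(4 + N\right) = 6 + N$)
$H = 54$ ($H = 6 \left(6 + 3\right) = 6 \cdot 9 = 54$)
$G{\left(o,u \right)} = 5 u + o \left(-4 + u\right)$ ($G{\left(o,u \right)} = \left(-4 + u\right) o + 5 u = o \left(-4 + u\right) + 5 u = 5 u + o \left(-4 + u\right)$)
$q{\left(b \right)} = 54$
$\left(j + q{\left(-1 \right)}\right) G{\left(2,-3 \right)} = \left(-7 + 54\right) \left(5 \left(-3\right) + 2 \left(-4 - 3\right)\right) = 47 \left(-15 + 2 \left(-7\right)\right) = 47 \left(-15 - 14\right) = 47 \left(-29\right) = -1363$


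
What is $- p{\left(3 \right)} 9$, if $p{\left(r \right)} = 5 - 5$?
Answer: $0$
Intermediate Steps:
$p{\left(r \right)} = 0$
$- p{\left(3 \right)} 9 = \left(-1\right) 0 \cdot 9 = 0 \cdot 9 = 0$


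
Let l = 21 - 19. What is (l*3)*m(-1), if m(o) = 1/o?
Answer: -6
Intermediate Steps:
l = 2
(l*3)*m(-1) = (2*3)/(-1) = 6*(-1) = -6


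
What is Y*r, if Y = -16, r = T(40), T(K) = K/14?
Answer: -320/7 ≈ -45.714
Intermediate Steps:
T(K) = K/14 (T(K) = K*(1/14) = K/14)
r = 20/7 (r = (1/14)*40 = 20/7 ≈ 2.8571)
Y*r = -16*20/7 = -320/7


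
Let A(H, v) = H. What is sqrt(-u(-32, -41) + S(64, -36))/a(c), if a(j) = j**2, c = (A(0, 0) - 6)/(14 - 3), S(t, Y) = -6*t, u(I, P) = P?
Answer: 847*I*sqrt(7)/36 ≈ 62.249*I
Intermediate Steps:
c = -6/11 (c = (0 - 6)/(14 - 3) = -6/11 ≈ -0.54545)
sqrt(-u(-32, -41) + S(64, -36))/a(c) = sqrt(-1*(-41) - 6*64)/((-6/11)**2) = sqrt(41 - 384)/(36/121) = sqrt(-343)*(121/36) = (7*I*sqrt(7))*(121/36) = 847*I*sqrt(7)/36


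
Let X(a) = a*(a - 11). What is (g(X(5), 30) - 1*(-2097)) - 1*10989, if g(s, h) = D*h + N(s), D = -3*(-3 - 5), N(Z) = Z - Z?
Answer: -8172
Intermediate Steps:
N(Z) = 0
D = 24 (D = -3*(-8) = 24)
X(a) = a*(-11 + a)
g(s, h) = 24*h (g(s, h) = 24*h + 0 = 24*h)
(g(X(5), 30) - 1*(-2097)) - 1*10989 = (24*30 - 1*(-2097)) - 1*10989 = (720 + 2097) - 10989 = 2817 - 10989 = -8172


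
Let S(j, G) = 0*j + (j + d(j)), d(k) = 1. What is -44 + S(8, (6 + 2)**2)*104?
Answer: 892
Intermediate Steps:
S(j, G) = 1 + j (S(j, G) = 0*j + (j + 1) = 0 + (1 + j) = 1 + j)
-44 + S(8, (6 + 2)**2)*104 = -44 + (1 + 8)*104 = -44 + 9*104 = -44 + 936 = 892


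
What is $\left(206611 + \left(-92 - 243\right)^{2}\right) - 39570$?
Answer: $279266$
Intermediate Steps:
$\left(206611 + \left(-92 - 243\right)^{2}\right) - 39570 = \left(206611 + \left(-335\right)^{2}\right) - 39570 = \left(206611 + 112225\right) - 39570 = 318836 - 39570 = 279266$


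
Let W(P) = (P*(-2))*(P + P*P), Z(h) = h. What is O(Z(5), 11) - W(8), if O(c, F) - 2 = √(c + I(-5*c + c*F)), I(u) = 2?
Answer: 1154 + √7 ≈ 1156.6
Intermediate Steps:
O(c, F) = 2 + √(2 + c) (O(c, F) = 2 + √(c + 2) = 2 + √(2 + c))
W(P) = -2*P*(P + P²) (W(P) = (-2*P)*(P + P²) = -2*P*(P + P²))
O(Z(5), 11) - W(8) = (2 + √(2 + 5)) - 2*8²*(-1 - 1*8) = (2 + √7) - 2*64*(-1 - 8) = (2 + √7) - 2*64*(-9) = (2 + √7) - 1*(-1152) = (2 + √7) + 1152 = 1154 + √7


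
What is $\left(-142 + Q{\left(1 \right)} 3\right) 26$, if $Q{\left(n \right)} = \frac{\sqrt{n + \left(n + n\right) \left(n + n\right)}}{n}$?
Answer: $-3692 + 78 \sqrt{5} \approx -3517.6$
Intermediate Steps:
$Q{\left(n \right)} = \frac{\sqrt{n + 4 n^{2}}}{n}$ ($Q{\left(n \right)} = \frac{\sqrt{n + 2 n 2 n}}{n} = \frac{\sqrt{n + 4 n^{2}}}{n}$)
$\left(-142 + Q{\left(1 \right)} 3\right) 26 = \left(-142 + \frac{\sqrt{1 \left(1 + 4 \cdot 1\right)}}{1} \cdot 3\right) 26 = \left(-142 + 1 \sqrt{1 \left(1 + 4\right)} 3\right) 26 = \left(-142 + 1 \sqrt{1 \cdot 5} \cdot 3\right) 26 = \left(-142 + 1 \sqrt{5} \cdot 3\right) 26 = \left(-142 + \sqrt{5} \cdot 3\right) 26 = \left(-142 + 3 \sqrt{5}\right) 26 = -3692 + 78 \sqrt{5}$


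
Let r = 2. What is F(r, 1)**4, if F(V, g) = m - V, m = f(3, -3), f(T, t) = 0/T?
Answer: 16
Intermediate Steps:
f(T, t) = 0
m = 0
F(V, g) = -V (F(V, g) = 0 - V = -V)
F(r, 1)**4 = (-1*2)**4 = (-2)**4 = 16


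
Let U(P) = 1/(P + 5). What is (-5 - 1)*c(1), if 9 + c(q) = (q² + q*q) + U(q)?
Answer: 41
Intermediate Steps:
U(P) = 1/(5 + P)
c(q) = -9 + 1/(5 + q) + 2*q² (c(q) = -9 + ((q² + q*q) + 1/(5 + q)) = -9 + ((q² + q²) + 1/(5 + q)) = -9 + (2*q² + 1/(5 + q)) = -9 + (1/(5 + q) + 2*q²) = -9 + 1/(5 + q) + 2*q²)
(-5 - 1)*c(1) = (-5 - 1)*((1 + (-9 + 2*1²)*(5 + 1))/(5 + 1)) = -6*(1 + (-9 + 2*1)*6)/6 = -(1 + (-9 + 2)*6) = -(1 - 7*6) = -(1 - 42) = -(-41) = -6*(-41/6) = 41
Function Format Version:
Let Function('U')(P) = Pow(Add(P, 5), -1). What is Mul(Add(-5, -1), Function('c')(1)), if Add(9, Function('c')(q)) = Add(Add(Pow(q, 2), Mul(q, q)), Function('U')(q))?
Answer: 41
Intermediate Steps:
Function('U')(P) = Pow(Add(5, P), -1)
Function('c')(q) = Add(-9, Pow(Add(5, q), -1), Mul(2, Pow(q, 2))) (Function('c')(q) = Add(-9, Add(Add(Pow(q, 2), Mul(q, q)), Pow(Add(5, q), -1))) = Add(-9, Add(Add(Pow(q, 2), Pow(q, 2)), Pow(Add(5, q), -1))) = Add(-9, Add(Mul(2, Pow(q, 2)), Pow(Add(5, q), -1))) = Add(-9, Add(Pow(Add(5, q), -1), Mul(2, Pow(q, 2)))) = Add(-9, Pow(Add(5, q), -1), Mul(2, Pow(q, 2))))
Mul(Add(-5, -1), Function('c')(1)) = Mul(Add(-5, -1), Mul(Pow(Add(5, 1), -1), Add(1, Mul(Add(-9, Mul(2, Pow(1, 2))), Add(5, 1))))) = Mul(-6, Mul(Pow(6, -1), Add(1, Mul(Add(-9, Mul(2, 1)), 6)))) = Mul(-6, Mul(Rational(1, 6), Add(1, Mul(Add(-9, 2), 6)))) = Mul(-6, Mul(Rational(1, 6), Add(1, Mul(-7, 6)))) = Mul(-6, Mul(Rational(1, 6), Add(1, -42))) = Mul(-6, Mul(Rational(1, 6), -41)) = Mul(-6, Rational(-41, 6)) = 41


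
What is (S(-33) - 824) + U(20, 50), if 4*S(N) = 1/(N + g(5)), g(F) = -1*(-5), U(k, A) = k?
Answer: -90049/112 ≈ -804.01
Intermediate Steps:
g(F) = 5
S(N) = 1/(4*(5 + N)) (S(N) = 1/(4*(N + 5)) = 1/(4*(5 + N)))
(S(-33) - 824) + U(20, 50) = (1/(4*(5 - 33)) - 824) + 20 = ((¼)/(-28) - 824) + 20 = ((¼)*(-1/28) - 824) + 20 = (-1/112 - 824) + 20 = -92289/112 + 20 = -90049/112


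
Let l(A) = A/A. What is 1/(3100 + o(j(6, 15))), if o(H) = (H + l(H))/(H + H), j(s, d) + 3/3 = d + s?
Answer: 40/124021 ≈ 0.00032253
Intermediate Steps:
l(A) = 1
j(s, d) = -1 + d + s (j(s, d) = -1 + (d + s) = -1 + d + s)
o(H) = (1 + H)/(2*H) (o(H) = (H + 1)/(H + H) = (1 + H)/((2*H)) = (1 + H)*(1/(2*H)) = (1 + H)/(2*H))
1/(3100 + o(j(6, 15))) = 1/(3100 + (1 + (-1 + 15 + 6))/(2*(-1 + 15 + 6))) = 1/(3100 + (1/2)*(1 + 20)/20) = 1/(3100 + (1/2)*(1/20)*21) = 1/(3100 + 21/40) = 1/(124021/40) = 40/124021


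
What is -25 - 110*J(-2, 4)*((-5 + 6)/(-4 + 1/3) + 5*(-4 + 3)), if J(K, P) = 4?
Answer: 2295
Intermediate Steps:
-25 - 110*J(-2, 4)*((-5 + 6)/(-4 + 1/3) + 5*(-4 + 3)) = -25 - 440*((-5 + 6)/(-4 + 1/3) + 5*(-4 + 3)) = -25 - 440*(1/(-4 + ⅓) + 5*(-1)) = -25 - 440*(1/(-11/3) - 5) = -25 - 440*(1*(-3/11) - 5) = -25 - 440*(-3/11 - 5) = -25 - 440*(-58)/11 = -25 - 110*(-232/11) = -25 + 2320 = 2295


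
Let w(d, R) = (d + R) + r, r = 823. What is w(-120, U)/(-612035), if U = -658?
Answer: -9/122407 ≈ -7.3525e-5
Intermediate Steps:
w(d, R) = 823 + R + d (w(d, R) = (d + R) + 823 = (R + d) + 823 = 823 + R + d)
w(-120, U)/(-612035) = (823 - 658 - 120)/(-612035) = 45*(-1/612035) = -9/122407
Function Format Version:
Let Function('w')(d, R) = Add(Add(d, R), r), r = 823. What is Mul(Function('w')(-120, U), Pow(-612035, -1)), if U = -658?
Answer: Rational(-9, 122407) ≈ -7.3525e-5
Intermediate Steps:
Function('w')(d, R) = Add(823, R, d) (Function('w')(d, R) = Add(Add(d, R), 823) = Add(Add(R, d), 823) = Add(823, R, d))
Mul(Function('w')(-120, U), Pow(-612035, -1)) = Mul(Add(823, -658, -120), Pow(-612035, -1)) = Mul(45, Rational(-1, 612035)) = Rational(-9, 122407)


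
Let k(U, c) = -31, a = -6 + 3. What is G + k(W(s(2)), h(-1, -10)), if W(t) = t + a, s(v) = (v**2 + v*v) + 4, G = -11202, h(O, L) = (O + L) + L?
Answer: -11233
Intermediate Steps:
h(O, L) = O + 2*L (h(O, L) = (L + O) + L = O + 2*L)
a = -3
s(v) = 4 + 2*v**2 (s(v) = (v**2 + v**2) + 4 = 2*v**2 + 4 = 4 + 2*v**2)
W(t) = -3 + t (W(t) = t - 3 = -3 + t)
G + k(W(s(2)), h(-1, -10)) = -11202 - 31 = -11233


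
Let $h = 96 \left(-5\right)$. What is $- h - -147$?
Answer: $627$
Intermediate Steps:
$h = -480$
$- h - -147 = \left(-1\right) \left(-480\right) - -147 = 480 + 147 = 627$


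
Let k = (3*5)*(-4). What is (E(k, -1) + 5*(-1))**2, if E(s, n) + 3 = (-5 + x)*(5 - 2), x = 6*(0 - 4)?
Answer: 9025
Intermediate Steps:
x = -24 (x = 6*(-4) = -24)
k = -60 (k = 15*(-4) = -60)
E(s, n) = -90 (E(s, n) = -3 + (-5 - 24)*(5 - 2) = -3 - 29*3 = -3 - 87 = -90)
(E(k, -1) + 5*(-1))**2 = (-90 + 5*(-1))**2 = (-90 - 5)**2 = (-95)**2 = 9025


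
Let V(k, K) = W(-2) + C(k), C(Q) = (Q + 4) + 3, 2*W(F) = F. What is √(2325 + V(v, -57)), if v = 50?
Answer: √2381 ≈ 48.795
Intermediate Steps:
W(F) = F/2
C(Q) = 7 + Q (C(Q) = (4 + Q) + 3 = 7 + Q)
V(k, K) = 6 + k (V(k, K) = (½)*(-2) + (7 + k) = -1 + (7 + k) = 6 + k)
√(2325 + V(v, -57)) = √(2325 + (6 + 50)) = √(2325 + 56) = √2381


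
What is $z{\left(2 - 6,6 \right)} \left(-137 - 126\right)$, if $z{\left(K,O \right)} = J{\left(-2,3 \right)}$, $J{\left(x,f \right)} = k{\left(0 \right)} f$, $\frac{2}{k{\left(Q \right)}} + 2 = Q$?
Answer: $789$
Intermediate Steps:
$k{\left(Q \right)} = \frac{2}{-2 + Q}$
$J{\left(x,f \right)} = - f$ ($J{\left(x,f \right)} = \frac{2}{-2 + 0} f = \frac{2}{-2} f = 2 \left(- \frac{1}{2}\right) f = - f$)
$z{\left(K,O \right)} = -3$ ($z{\left(K,O \right)} = \left(-1\right) 3 = -3$)
$z{\left(2 - 6,6 \right)} \left(-137 - 126\right) = - 3 \left(-137 - 126\right) = \left(-3\right) \left(-263\right) = 789$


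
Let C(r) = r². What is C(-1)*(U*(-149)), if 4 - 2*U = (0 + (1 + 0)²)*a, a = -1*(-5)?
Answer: 149/2 ≈ 74.500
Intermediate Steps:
a = 5
U = -½ (U = 2 - (0 + (1 + 0)²)*5/2 = 2 - (0 + 1²)*5/2 = 2 - (0 + 1)*5/2 = 2 - 5/2 = -½ ≈ -0.50000)
C(-1)*(U*(-149)) = (-1)²*(-½*(-149)) = 1*(149/2) = 149/2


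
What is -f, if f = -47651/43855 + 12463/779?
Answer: -509444736/34163045 ≈ -14.912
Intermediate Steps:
f = 509444736/34163045 (f = -47651*1/43855 + 12463*(1/779) = -47651/43855 + 12463/779 = 509444736/34163045 ≈ 14.912)
-f = -1*509444736/34163045 = -509444736/34163045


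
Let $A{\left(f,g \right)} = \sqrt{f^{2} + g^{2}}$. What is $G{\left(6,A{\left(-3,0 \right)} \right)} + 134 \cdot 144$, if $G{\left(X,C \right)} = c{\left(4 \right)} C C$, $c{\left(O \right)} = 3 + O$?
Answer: $19359$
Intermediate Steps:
$G{\left(X,C \right)} = 7 C^{2}$ ($G{\left(X,C \right)} = \left(3 + 4\right) C C = 7 C C = 7 C^{2}$)
$G{\left(6,A{\left(-3,0 \right)} \right)} + 134 \cdot 144 = 7 \left(\sqrt{\left(-3\right)^{2} + 0^{2}}\right)^{2} + 134 \cdot 144 = 7 \left(\sqrt{9 + 0}\right)^{2} + 19296 = 7 \left(\sqrt{9}\right)^{2} + 19296 = 7 \cdot 3^{2} + 19296 = 7 \cdot 9 + 19296 = 63 + 19296 = 19359$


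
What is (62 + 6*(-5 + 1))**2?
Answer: 1444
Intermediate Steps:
(62 + 6*(-5 + 1))**2 = (62 + 6*(-4))**2 = (62 - 24)**2 = 38**2 = 1444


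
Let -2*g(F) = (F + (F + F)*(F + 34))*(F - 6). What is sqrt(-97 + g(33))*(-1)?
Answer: -I*sqrt(240958)/2 ≈ -245.44*I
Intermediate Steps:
g(F) = -(-6 + F)*(F + 2*F*(34 + F))/2 (g(F) = -(F + (F + F)*(F + 34))*(F - 6)/2 = -(F + (2*F)*(34 + F))*(-6 + F)/2 = -(F + 2*F*(34 + F))*(-6 + F)/2 = -(-6 + F)*(F + 2*F*(34 + F))/2)
sqrt(-97 + g(33))*(-1) = sqrt(-97 + (1/2)*33*(414 - 57*33 - 2*33**2))*(-1) = sqrt(-97 + (1/2)*33*(414 - 1881 - 2*1089))*(-1) = sqrt(-97 + (1/2)*33*(414 - 1881 - 2178))*(-1) = sqrt(-97 + (1/2)*33*(-3645))*(-1) = sqrt(-97 - 120285/2)*(-1) = sqrt(-120479/2)*(-1) = (I*sqrt(240958)/2)*(-1) = -I*sqrt(240958)/2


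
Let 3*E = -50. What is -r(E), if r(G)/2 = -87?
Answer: 174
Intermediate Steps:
E = -50/3 (E = (⅓)*(-50) = -50/3 ≈ -16.667)
r(G) = -174 (r(G) = 2*(-87) = -174)
-r(E) = -1*(-174) = 174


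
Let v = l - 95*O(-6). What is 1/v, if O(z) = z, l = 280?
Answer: 1/850 ≈ 0.0011765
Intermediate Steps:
v = 850 (v = 280 - 95*(-6) = 280 + 570 = 850)
1/v = 1/850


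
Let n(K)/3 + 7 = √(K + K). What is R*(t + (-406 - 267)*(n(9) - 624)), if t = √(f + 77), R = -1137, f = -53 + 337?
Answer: -493576248 + 6886809*√2 ≈ -4.8384e+8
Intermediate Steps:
f = 284
n(K) = -21 + 3*√2*√K (n(K) = -21 + 3*√(K + K) = -21 + 3*√(2*K) = -21 + 3*(√2*√K) = -21 + 3*√2*√K)
t = 19 (t = √(284 + 77) = √361 = 19)
R*(t + (-406 - 267)*(n(9) - 624)) = -1137*(19 + (-406 - 267)*((-21 + 3*√2*√9) - 624)) = -1137*(19 - 673*((-21 + 3*√2*3) - 624)) = -1137*(19 - 673*((-21 + 9*√2) - 624)) = -1137*(19 - 673*(-645 + 9*√2)) = -1137*(19 + (434085 - 6057*√2)) = -1137*(434104 - 6057*√2) = -493576248 + 6886809*√2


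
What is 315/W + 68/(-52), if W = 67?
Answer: 2956/871 ≈ 3.3938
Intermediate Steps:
315/W + 68/(-52) = 315/67 + 68/(-52) = 315*(1/67) + 68*(-1/52) = 315/67 - 17/13 = 2956/871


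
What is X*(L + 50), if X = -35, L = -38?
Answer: -420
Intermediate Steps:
X*(L + 50) = -35*(-38 + 50) = -35*12 = -420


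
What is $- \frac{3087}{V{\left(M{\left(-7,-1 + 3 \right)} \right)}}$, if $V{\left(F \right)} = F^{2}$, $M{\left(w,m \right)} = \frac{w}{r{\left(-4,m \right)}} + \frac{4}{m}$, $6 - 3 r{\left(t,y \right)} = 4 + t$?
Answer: $-1372$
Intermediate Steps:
$r{\left(t,y \right)} = \frac{2}{3} - \frac{t}{3}$ ($r{\left(t,y \right)} = 2 - \frac{4 + t}{3} = 2 - \left(\frac{4}{3} + \frac{t}{3}\right) = \frac{2}{3} - \frac{t}{3}$)
$M{\left(w,m \right)} = \frac{w}{2} + \frac{4}{m}$ ($M{\left(w,m \right)} = \frac{w}{\frac{2}{3} - - \frac{4}{3}} + \frac{4}{m} = \frac{w}{\frac{2}{3} + \frac{4}{3}} + \frac{4}{m} = \frac{w}{2} + \frac{4}{m}$)
$- \frac{3087}{V{\left(M{\left(-7,-1 + 3 \right)} \right)}} = - \frac{3087}{\left(\frac{1}{2} \left(-7\right) + \frac{4}{-1 + 3}\right)^{2}} = - \frac{3087}{\left(- \frac{7}{2} + \frac{4}{2}\right)^{2}} = - \frac{3087}{\left(- \frac{7}{2} + 4 \cdot \frac{1}{2}\right)^{2}} = - \frac{3087}{\left(- \frac{7}{2} + 2\right)^{2}} = - \frac{3087}{\left(- \frac{3}{2}\right)^{2}} = - \frac{3087}{\frac{9}{4}} = \left(-3087\right) \frac{4}{9} = -1372$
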